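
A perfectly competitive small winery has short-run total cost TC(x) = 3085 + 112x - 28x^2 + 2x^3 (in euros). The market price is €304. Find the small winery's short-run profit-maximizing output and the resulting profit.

AVC = 112 - 28x + 2x^2; min AVC = €14 at x = 7. Since P = €304 ≥ min AVC, the firm produces.
MC = 112 - 56x + 6x^2. Setting P = MC and taking the root on the rising branch gives x* = 12.
TR = 304·12 = 3648. TC = 3085 + 768 = 3853. Profit = 3648 − 3853 = -€205.
That loss of €205 beats the €3085 the firm would lose by shutting down; producing recovers €2880 of fixed cost.

Profit = -€205 at x = 12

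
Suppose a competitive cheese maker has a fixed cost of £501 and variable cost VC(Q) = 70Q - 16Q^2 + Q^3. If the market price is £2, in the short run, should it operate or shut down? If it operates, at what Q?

Shut down

Variable cost is VC = 70Q - 16Q^2 + Q^3, so AVC = VC/Q = 70 - 16Q + Q^2 and MC = dTC/dQ = 70 - 32Q + 3Q^2.
AVC is minimized where dAVC/dQ = -16 + 2Q = 0, at Q = 8; min AVC = 70 - 16·8 + 8^2 = £6.
P = £2 lies below min AVC = £6; no output level covers variable cost.
Best response: produce nothing and absorb the £501 fixed cost.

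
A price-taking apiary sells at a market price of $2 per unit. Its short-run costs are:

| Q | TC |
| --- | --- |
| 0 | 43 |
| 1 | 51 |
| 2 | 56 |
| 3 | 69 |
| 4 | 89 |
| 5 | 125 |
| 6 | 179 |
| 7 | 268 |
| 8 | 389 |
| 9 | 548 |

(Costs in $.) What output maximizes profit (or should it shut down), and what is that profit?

Compute π = P·Q − TC at each output: Q=0: -43; Q=1: -49; Q=2: -52; Q=3: -63; Q=4: -81; Q=5: -115; Q=6: -167; Q=7: -254; Q=8: -373; Q=9: -530.
Profit is highest at Q = 0. Equivalently, the lowest AVC in the table is 13/2 ≈ $6.50 at Q = 2, and P = $2 falls below it — price never covers variable cost, so the firm shuts down and loses only its fixed cost.

Q = 0 (shut down); profit = -$43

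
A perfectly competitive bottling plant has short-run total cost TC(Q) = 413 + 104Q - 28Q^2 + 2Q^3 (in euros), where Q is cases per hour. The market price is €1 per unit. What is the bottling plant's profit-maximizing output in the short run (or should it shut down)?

Variable cost is VC = 104Q - 28Q^2 + 2Q^3, so AVC = VC/Q = 104 - 28Q + 2Q^2 and MC = dTC/dQ = 104 - 56Q + 6Q^2.
AVC hits its minimum where MC = AVC, at Q = 7, giving min AVC = 104 - 28·7 + 2·7^2 = €6.
P = €1 lies below min AVC = €6; no output level covers variable cost.
The firm minimizes its loss by shutting down and losing only its fixed cost of €413.

Shut down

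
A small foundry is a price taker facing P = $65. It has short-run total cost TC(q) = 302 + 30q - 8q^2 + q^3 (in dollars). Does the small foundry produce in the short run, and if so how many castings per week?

Produce at q = 7

Variable cost is VC = 30q - 8q^2 + q^3, so AVC = VC/q = 30 - 8q + q^2 and MC = dTC/dq = 30 - 16q + 3q^2.
AVC is minimized where dAVC/dq = -8 + 2q = 0, at q = 4; min AVC = 30 - 8·4 + 4^2 = $14.
P = $65 exceeds min AVC = $14, so the firm stays open.
Solving P = MC: -35 - 16q + 3q^2 = 0 ⇒ q = -5/3 or 7. On the upward-sloping branch, q* = 7.
Check: AVC at q = 7 is $23 ≤ P, so revenue covers variable cost.
Profit = P·q − TC = 65·7 − 463 = -$8, a loss, but smaller than the $302 fixed cost the firm would lose by shutting down.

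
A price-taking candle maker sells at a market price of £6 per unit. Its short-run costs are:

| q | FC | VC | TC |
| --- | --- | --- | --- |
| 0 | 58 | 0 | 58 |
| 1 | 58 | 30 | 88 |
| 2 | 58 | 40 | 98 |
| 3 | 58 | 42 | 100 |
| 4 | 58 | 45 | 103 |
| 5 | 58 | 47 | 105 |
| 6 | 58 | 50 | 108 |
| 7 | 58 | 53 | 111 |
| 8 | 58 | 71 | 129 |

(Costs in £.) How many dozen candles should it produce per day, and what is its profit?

q = 0 (shut down); profit = -£58

Tabulate TR − TC: q=0: -58; q=1: -82; q=2: -86; q=3: -82; q=4: -79; q=5: -75; q=6: -72; q=7: -69; q=8: -81.
Profit is highest at q = 0. Equivalently, the lowest AVC in the table is 53/7 ≈ £7.57 at q = 7, and P = £6 falls below it — price never covers variable cost, so the firm shuts down and loses only its fixed cost.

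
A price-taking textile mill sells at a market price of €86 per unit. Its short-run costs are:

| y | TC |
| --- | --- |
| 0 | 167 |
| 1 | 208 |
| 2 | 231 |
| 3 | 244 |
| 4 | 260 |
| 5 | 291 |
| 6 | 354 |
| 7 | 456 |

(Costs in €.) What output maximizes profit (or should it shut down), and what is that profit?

Tabulate TR − TC: y=0: -167; y=1: -122; y=2: -59; y=3: 14; y=4: 84; y=5: 139; y=6: 162; y=7: 146.
Profit is maximized at y = 6. AVC there is 187/6 = €31.17 ≤ P, so producing beats shutting down (which would give -€167).

y = 6; profit = €162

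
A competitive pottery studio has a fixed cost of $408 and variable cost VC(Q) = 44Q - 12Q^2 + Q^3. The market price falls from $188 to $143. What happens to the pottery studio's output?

MC = 44 - 24Q + 3Q^2; the shutdown threshold is min AVC = $8 (at Q = 6).
At P = $188 ≥ min AVC, set P = MC on the rising branch: Q = 12.
At P = $143 ≥ min AVC, set P = MC: Q = 11. The firm stays open but cuts output.

Output falls from 12 to 11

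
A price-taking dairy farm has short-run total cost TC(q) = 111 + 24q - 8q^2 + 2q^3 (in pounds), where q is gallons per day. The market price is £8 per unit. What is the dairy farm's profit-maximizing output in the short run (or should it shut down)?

Variable cost is VC = 24q - 8q^2 + 2q^3, so AVC = VC/q = 24 - 8q + 2q^2 and MC = dTC/dq = 24 - 16q + 6q^2.
The AVC parabola has its vertex at q = 8/4 = 2, where AVC = 24 - 8·2 + 2·2^2 = £16.
P = £8 lies below min AVC = £16; no output level covers variable cost.
Best response: produce nothing and absorb the £111 fixed cost.

Shut down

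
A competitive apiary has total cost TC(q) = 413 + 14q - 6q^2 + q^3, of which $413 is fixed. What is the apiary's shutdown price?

$5 per unit

The shutdown price is the minimum of AVC. VC = 14q - 6q^2 + q^3, so AVC = 14 - 6q + q^2.
dAVC/dq = -6 + 2q = 0 gives q = 3. min AVC = 14 - 6·3 + 3^2 = 5.
So the shutdown price is $5.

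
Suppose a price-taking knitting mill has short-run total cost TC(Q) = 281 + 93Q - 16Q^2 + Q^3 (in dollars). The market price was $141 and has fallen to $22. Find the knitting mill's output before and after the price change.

Output falls from 12 to 0 (the firm shuts down)

MC = 93 - 32Q + 3Q^2; the shutdown threshold is min AVC = $29 (at Q = 8).
At P = $141 ≥ min AVC, set P = MC on the rising branch: Q = 12.
At P = $22 < min AVC = $29, price no longer covers variable cost at any output, so the firm shuts down: Q = 0.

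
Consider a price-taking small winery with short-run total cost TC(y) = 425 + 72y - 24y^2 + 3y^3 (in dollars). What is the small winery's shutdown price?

$24 per unit

Short-run supply begins at min AVC. From VC = 72y - 24y^2 + 3y^3, AVC = 72 - 24y + 3y^2.
dAVC/dy = -24 + 6y = 0 gives y = 4. min AVC = 72 - 24·4 + 3·4^2 = 24.
The firm shuts down for any P below $24.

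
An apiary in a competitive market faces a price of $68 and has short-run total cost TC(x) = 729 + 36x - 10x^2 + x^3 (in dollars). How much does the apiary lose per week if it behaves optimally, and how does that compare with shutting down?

Profit = -$345 at x = 8

AVC = 36 - 10x + x^2 has its minimum $11 at x = 5; price $68 clears that bar, so the firm operates.
With MC = 36 - 20x + 3x^2, P = MC on the upward-sloping part at x* = 8.
TR = 68·8 = 544. TC = 729 + 160 = 889. Profit = 544 − 889 = -$345.
That loss of $345 beats the $729 the firm would lose by shutting down; producing recovers $384 of fixed cost.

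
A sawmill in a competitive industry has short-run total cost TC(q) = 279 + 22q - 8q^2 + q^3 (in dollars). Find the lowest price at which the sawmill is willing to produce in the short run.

The shutdown price is the minimum of AVC. VC = 22q - 8q^2 + q^3, so AVC = 22 - 8q + q^2.
At the minimum of AVC, MC = AVC. MC = 22 - 16q + 3q^2; setting MC = AVC gives 2q^2 - 8q = 0, so q = 4. min AVC = 6.
The firm shuts down for any P below $6.

$6 per unit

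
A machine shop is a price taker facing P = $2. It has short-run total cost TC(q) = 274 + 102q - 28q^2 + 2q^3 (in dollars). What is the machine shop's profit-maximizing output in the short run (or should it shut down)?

Variable cost is VC = 102q - 28q^2 + 2q^3, so AVC = VC/q = 102 - 28q + 2q^2 and MC = dTC/dq = 102 - 56q + 6q^2.
The AVC parabola has its vertex at q = 28/4 = 7, where AVC = 102 - 28·7 + 2·7^2 = $4.
Since P = $2 < min AVC = $4, price fails to cover variable cost at any output.
Shutting down limits the loss to fixed cost, $274.

Shut down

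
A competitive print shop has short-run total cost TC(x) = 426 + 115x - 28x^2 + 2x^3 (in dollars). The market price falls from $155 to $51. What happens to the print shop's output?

Output falls from 10 to 8

MC = 115 - 56x + 6x^2; the shutdown threshold is min AVC = $17 (at x = 7).
At P = $155 ≥ min AVC, set P = MC on the rising branch: x = 10.
At P = $51 ≥ min AVC, set P = MC: x = 8. The firm stays open but cuts output.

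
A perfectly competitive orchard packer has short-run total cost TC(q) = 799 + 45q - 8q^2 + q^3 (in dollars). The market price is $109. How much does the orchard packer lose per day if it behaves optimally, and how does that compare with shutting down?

AVC = 45 - 8q + q^2; min AVC = $29 at q = 4. Since P = $109 ≥ min AVC, the firm produces.
MC = 45 - 16q + 3q^2. Setting P = MC and taking the root on the rising branch gives q* = 8.
TR = 109·8 = 872. TC = 799 + 360 = 1159. Profit = 872 − 1159 = -$287.
By producing, the firm covers all variable cost plus $512 of fixed cost; shutting down would lose the full $799.

Profit = -$287 at q = 8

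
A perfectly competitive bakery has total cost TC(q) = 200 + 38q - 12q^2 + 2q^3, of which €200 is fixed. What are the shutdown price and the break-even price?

Shutdown price = min AVC. AVC = 38 - 12q + 2q^2, with vertex at q = 3 and minimum €20.
ATC = 200/q + 38 - 12q + 2q^2. Setting dATC/dq = −200/q^2 − 12 + 4q = 0 gives q = 5 (since 4·5^3 − 12·5^2 = 200).
min ATC = 200/5 + 38 − 12·5 + 2·5^2 = €68. That is the break-even price.
Between these two prices the firm operates at a loss; above €68 it earns a profit.

Shutdown price = €20; break-even price = €68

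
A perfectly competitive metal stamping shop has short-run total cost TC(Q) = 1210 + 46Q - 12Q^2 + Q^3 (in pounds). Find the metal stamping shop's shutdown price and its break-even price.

Shutdown price = £10; break-even price = £145

AVC = 46 - 12Q + Q^2; minimized at Q = 6, giving min AVC = £10. That is the shutdown price.
ATC = 1210/Q + 46 - 12Q + Q^2. Setting dATC/dQ = −1210/Q^2 − 12 + 2Q = 0 gives Q = 11 (since 2·11^3 − 12·11^2 = 1210).
min ATC = 1210/11 + 46 − 12·11 + 11^2 = £145. That is the break-even price.
For £10 ≤ P < £145 the firm produces at a loss; below £10 it shuts down.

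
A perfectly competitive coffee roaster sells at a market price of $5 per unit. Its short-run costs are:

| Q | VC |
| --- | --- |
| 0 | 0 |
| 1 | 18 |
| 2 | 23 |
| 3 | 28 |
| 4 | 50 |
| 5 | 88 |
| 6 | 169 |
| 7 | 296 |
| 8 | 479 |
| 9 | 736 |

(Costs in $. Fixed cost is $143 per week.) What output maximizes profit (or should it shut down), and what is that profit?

Profit at each row (π = 5Q − TC): Q=0: -143; Q=1: -156; Q=2: -156; Q=3: -156; Q=4: -173; Q=5: -206; Q=6: -282; Q=7: -404; Q=8: -582; Q=9: -834.
Profit is highest at Q = 0. Equivalently, the lowest AVC in the table is 28/3 ≈ $9.33 at Q = 3, and P = $5 falls below it — price never covers variable cost, so the firm shuts down and loses only its fixed cost.

Q = 0 (shut down); profit = -$143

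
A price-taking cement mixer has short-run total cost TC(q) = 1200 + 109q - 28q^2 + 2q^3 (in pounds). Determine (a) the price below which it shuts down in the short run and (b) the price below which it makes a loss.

Shutdown price = £11; break-even price = £149

Shutdown price = min AVC. AVC = 109 - 28q + 2q^2, with vertex at q = 7 and minimum £11.
ATC = 1200/q + 109 - 28q + 2q^2. Setting dATC/dq = −1200/q^2 − 28 + 4q = 0 gives q = 10 (since 4·10^3 − 28·10^2 = 1200).
min ATC = 1200/10 + 109 − 28·10 + 2·10^2 = £149. That is the break-even price.
Between these two prices the firm operates at a loss; above £149 it earns a profit.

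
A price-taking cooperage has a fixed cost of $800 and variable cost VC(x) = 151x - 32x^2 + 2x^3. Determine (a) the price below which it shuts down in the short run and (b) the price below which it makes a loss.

AVC = 151 - 32x + 2x^2; minimized at x = 8, giving min AVC = $23. That is the shutdown price.
ATC = 800/x + 151 - 32x + 2x^2. Setting dATC/dx = −800/x^2 − 32 + 4x = 0 gives x = 10 (since 4·10^3 − 32·10^2 = 800).
min ATC = 800/10 + 151 − 32·10 + 2·10^2 = $111. That is the break-even price.
For $23 ≤ P < $111 the firm produces at a loss; below $23 it shuts down.

Shutdown price = $23; break-even price = $111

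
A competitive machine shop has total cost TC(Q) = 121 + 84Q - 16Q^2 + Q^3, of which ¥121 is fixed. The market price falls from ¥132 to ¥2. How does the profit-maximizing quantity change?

Output falls from 12 to 0 (the firm shuts down)

AVC = 84 - 16Q + Q^2, minimized at Q = 8 where min AVC = ¥20. MC = 84 - 32Q + 3Q^2.
At P = ¥132 ≥ min AVC, set P = MC on the rising branch: Q = 12.
At P = ¥2 < min AVC = ¥20, price no longer covers variable cost at any output, so the firm shuts down: Q = 0.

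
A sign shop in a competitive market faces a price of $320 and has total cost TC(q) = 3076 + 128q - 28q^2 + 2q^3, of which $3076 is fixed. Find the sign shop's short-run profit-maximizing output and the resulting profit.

AVC = 128 - 28q + 2q^2 has its minimum $30 at q = 7; price $320 clears that bar, so the firm operates.
MC = 128 - 56q + 6q^2. Setting P = MC and taking the root on the rising branch gives q* = 12.
TR = 320·12 = 3840. TC = 3076 + 960 = 4036. Profit = 3840 − 4036 = -$196.
That loss of $196 beats the $3076 the firm would lose by shutting down; producing recovers $2880 of fixed cost.

Profit = -$196 at q = 12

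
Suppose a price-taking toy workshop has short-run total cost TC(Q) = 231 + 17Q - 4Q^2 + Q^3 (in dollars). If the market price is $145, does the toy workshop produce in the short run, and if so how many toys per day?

Variable cost is VC = 17Q - 4Q^2 + Q^3, so AVC = VC/Q = 17 - 4Q + Q^2 and MC = dTC/dQ = 17 - 8Q + 3Q^2.
AVC is minimized where dAVC/dQ = -4 + 2Q = 0, at Q = 2; min AVC = 17 - 4·2 + 2^2 = $13.
Since P = $145 ≥ min AVC = $13, price covers variable cost and the firm should produce.
P = MC gives -128 - 8Q + 3Q^2 = 0, with roots -16/3 and 8. Take the larger (rising MC): Q* = 8.
Check: AVC at Q = 8 is $49 ≤ P, so revenue covers variable cost.
Profit = P·Q − TC = 145·8 − 623 = $537.

Produce at Q = 8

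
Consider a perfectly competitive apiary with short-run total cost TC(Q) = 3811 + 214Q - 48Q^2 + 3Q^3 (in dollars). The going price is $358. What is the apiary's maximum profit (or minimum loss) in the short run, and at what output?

AVC = 214 - 48Q + 3Q^2; min AVC = $22 at Q = 8. Since P = $358 ≥ min AVC, the firm produces.
MC = 214 - 96Q + 9Q^2. Setting P = MC and taking the root on the rising branch gives Q* = 12.
TR = 358·12 = 4296. TC = 3811 + 840 = 4651. Profit = 4296 − 4651 = -$355.
Shutting down would mean losing the fixed cost of $3811, so operating at a loss of $355 is better by $3456.

Profit = -$355 at Q = 12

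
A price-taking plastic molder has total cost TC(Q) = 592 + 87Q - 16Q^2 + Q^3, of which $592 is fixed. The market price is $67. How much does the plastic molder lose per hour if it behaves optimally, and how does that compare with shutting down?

AVC = 87 - 16Q + Q^2 has its minimum $23 at Q = 8; price $67 clears that bar, so the firm operates.
With MC = 87 - 32Q + 3Q^2, P = MC on the upward-sloping part at Q* = 10.
TR = 67·10 = 670. TC = 592 + 270 = 862. Profit = 670 − 862 = -$192.
That loss of $192 beats the $592 the firm would lose by shutting down; producing recovers $400 of fixed cost.

Profit = -$192 at Q = 10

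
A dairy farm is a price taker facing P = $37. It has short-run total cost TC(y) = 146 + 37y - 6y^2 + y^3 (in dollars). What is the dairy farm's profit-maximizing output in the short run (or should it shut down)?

Produce at y = 4

Strip out fixed cost: VC = 37y - 6y^2 + y^3. Then AVC = 37 - 6y + y^2 and MC = 37 - 12y + 3y^2.
AVC hits its minimum where MC = AVC, at y = 3, giving min AVC = 37 - 6·3 + 3^2 = $28.
P = $37 exceeds min AVC = $28, so the firm stays open.
Solving P = MC: -12y + 3y^2 = 0 ⇒ y = 0 or 4. On the upward-sloping branch, y* = 4.
Check: AVC at y = 4 is $29 ≤ P, so revenue covers variable cost.
Profit = P·y − TC = 37·4 − 262 = -$114, a loss, but smaller than the $146 fixed cost the firm would lose by shutting down.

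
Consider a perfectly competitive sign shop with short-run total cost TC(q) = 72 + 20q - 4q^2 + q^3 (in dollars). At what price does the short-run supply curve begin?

The shutdown price is the minimum of AVC. VC = 20q - 4q^2 + q^3, so AVC = 20 - 4q + q^2.
dAVC/dq = -4 + 2q = 0 gives q = 2. min AVC = 20 - 4·2 + 2^2 = 16.
So the shutdown price is $16.

$16 per unit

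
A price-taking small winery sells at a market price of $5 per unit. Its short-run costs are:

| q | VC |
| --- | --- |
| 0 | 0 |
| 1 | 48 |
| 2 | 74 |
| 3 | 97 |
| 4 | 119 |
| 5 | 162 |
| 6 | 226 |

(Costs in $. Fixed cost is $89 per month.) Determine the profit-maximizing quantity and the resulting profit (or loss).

q = 0 (shut down); profit = -$89

Profit at each row (π = 5q − TC): q=0: -89; q=1: -132; q=2: -153; q=3: -171; q=4: -188; q=5: -226; q=6: -285.
Profit is highest at q = 0. Equivalently, the lowest AVC in the table is 119/4 ≈ $29.75 at q = 4, and P = $5 falls below it — price never covers variable cost, so the firm shuts down and loses only its fixed cost.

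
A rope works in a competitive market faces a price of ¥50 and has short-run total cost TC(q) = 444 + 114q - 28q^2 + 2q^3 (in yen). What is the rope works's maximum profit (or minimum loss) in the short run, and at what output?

AVC = 114 - 28q + 2q^2 has its minimum ¥16 at q = 7; price ¥50 clears that bar, so the firm operates.
With MC = 114 - 56q + 6q^2, P = MC on the upward-sloping part at q* = 8.
TR = 50·8 = 400. TC = 444 + 144 = 588. Profit = 400 − 588 = -¥188.
By producing, the firm covers all variable cost plus ¥256 of fixed cost; shutting down would lose the full ¥444.

Profit = -¥188 at q = 8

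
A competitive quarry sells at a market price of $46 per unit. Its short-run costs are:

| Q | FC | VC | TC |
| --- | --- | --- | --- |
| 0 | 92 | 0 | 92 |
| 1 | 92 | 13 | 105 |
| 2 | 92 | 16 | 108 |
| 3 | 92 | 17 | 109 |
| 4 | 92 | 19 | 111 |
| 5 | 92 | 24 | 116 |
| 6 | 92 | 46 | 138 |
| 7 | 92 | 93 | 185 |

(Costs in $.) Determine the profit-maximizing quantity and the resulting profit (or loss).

Profit at each row (π = 46Q − TC): Q=0: -92; Q=1: -59; Q=2: -16; Q=3: 29; Q=4: 73; Q=5: 114; Q=6: 138; Q=7: 137.
Profit is maximized at Q = 6. AVC there is 46/6 = $7.67 ≤ P, so producing beats shutting down (which would give -$92).

Q = 6; profit = $138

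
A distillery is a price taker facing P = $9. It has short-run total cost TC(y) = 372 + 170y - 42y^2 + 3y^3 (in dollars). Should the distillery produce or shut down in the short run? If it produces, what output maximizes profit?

Shut down

Variable cost is VC = 170y - 42y^2 + 3y^3, so AVC = VC/y = 170 - 42y + 3y^2 and MC = dTC/dy = 170 - 84y + 9y^2.
The AVC parabola has its vertex at y = 42/6 = 7, where AVC = 170 - 42·7 + 3·7^2 = $23.
Since P = $9 < min AVC = $23, price fails to cover variable cost at any output.
The firm minimizes its loss by shutting down and losing only its fixed cost of $372.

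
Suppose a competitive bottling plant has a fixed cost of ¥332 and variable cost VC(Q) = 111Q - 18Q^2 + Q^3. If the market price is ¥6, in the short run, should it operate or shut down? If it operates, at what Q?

Variable cost is VC = 111Q - 18Q^2 + Q^3, so AVC = VC/Q = 111 - 18Q + Q^2 and MC = dTC/dQ = 111 - 36Q + 3Q^2.
AVC hits its minimum where MC = AVC, at Q = 9, giving min AVC = 111 - 18·9 + 9^2 = ¥30.
With P < min AVC (¥6 < ¥30), every unit sold adds to the loss.
Best response: produce nothing and absorb the ¥332 fixed cost.

Shut down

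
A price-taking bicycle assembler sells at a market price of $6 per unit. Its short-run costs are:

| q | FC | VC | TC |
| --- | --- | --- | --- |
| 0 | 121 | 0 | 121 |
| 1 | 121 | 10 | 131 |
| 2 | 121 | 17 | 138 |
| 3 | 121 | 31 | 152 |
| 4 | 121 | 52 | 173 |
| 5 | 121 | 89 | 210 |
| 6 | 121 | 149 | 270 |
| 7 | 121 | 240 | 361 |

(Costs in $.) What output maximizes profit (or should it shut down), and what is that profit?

Compute π = P·q − TC at each output: q=0: -121; q=1: -125; q=2: -126; q=3: -134; q=4: -149; q=5: -180; q=6: -234; q=7: -319.
Profit is highest at q = 0. Equivalently, the lowest AVC in the table is 17/2 ≈ $8.50 at q = 2, and P = $6 falls below it — price never covers variable cost, so the firm shuts down and loses only its fixed cost.

q = 0 (shut down); profit = -$121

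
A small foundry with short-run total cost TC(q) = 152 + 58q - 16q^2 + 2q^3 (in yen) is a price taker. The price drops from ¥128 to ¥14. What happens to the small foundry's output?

AVC = 58 - 16q + 2q^2, minimized at q = 4 where min AVC = ¥26. MC = 58 - 32q + 6q^2.
With P = ¥128 above the shutdown price, P = MC gives q = 7.
At P = ¥14 < min AVC = ¥26, price no longer covers variable cost at any output, so the firm shuts down: q = 0.

Output falls from 7 to 0 (the firm shuts down)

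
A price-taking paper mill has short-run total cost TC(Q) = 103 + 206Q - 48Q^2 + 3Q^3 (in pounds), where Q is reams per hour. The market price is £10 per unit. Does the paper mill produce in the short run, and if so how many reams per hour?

From TC, MC = TC'(Q) = 206 - 96Q + 9Q^2 and AVC = VC/Q = 206 - 48Q + 3Q^2.
AVC is minimized where dAVC/dQ = -48 + 6Q = 0, at Q = 8; min AVC = 206 - 48·8 + 3·8^2 = £14.
With P < min AVC (£10 < £14), every unit sold adds to the loss.
The firm minimizes its loss by shutting down and losing only its fixed cost of £103.

Shut down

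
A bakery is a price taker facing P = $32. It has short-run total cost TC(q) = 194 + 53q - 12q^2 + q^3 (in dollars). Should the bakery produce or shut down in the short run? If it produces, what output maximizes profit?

Produce at q = 7

Variable cost is VC = 53q - 12q^2 + q^3, so AVC = VC/q = 53 - 12q + q^2 and MC = dTC/dq = 53 - 24q + 3q^2.
AVC hits its minimum where MC = AVC, at q = 6, giving min AVC = 53 - 12·6 + 6^2 = $17.
Since P = $32 ≥ min AVC = $17, price covers variable cost and the firm should produce.
P = MC gives 21 - 24q + 3q^2 = 0, with roots 1 and 7. Take the larger (rising MC): q* = 7.
Check: AVC at q = 7 is $18 ≤ P, so revenue covers variable cost.
Profit = P·q − TC = 32·7 − 320 = -$96, a loss, but smaller than the $194 fixed cost the firm would lose by shutting down.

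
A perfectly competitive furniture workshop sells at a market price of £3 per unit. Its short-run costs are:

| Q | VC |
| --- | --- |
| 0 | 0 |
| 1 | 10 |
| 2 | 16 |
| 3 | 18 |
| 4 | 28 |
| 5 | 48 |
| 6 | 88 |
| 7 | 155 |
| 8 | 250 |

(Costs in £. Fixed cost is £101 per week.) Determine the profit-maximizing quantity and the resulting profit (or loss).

Profit at each row (π = 3Q − TC): Q=0: -101; Q=1: -108; Q=2: -111; Q=3: -110; Q=4: -117; Q=5: -134; Q=6: -171; Q=7: -235; Q=8: -327.
Profit is highest at Q = 0. Equivalently, the lowest AVC in the table is 18/3 ≈ £6 at Q = 3, and P = £3 falls below it — price never covers variable cost, so the firm shuts down and loses only its fixed cost.

Q = 0 (shut down); profit = -£101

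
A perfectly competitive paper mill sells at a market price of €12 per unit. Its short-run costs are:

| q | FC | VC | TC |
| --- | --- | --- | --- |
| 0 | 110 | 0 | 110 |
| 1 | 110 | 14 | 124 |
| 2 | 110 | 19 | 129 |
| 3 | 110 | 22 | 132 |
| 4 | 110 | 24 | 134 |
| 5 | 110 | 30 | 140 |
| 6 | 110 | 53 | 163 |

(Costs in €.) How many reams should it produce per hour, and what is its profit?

Compute π = P·q − TC at each output: q=0: -110; q=1: -112; q=2: -105; q=3: -96; q=4: -86; q=5: -80; q=6: -91.
Profit is maximized at q = 5. AVC there is 30/5 = €6 ≤ P, so producing beats shutting down (which would give -€110).

q = 5; profit = -€80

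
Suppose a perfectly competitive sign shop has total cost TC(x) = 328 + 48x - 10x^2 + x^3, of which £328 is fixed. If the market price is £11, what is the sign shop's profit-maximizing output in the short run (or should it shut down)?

Shut down

From TC, MC = TC'(x) = 48 - 20x + 3x^2 and AVC = VC/x = 48 - 10x + x^2.
The AVC parabola has its vertex at x = 10/2 = 5, where AVC = 48 - 10·5 + 5^2 = £23.
P = £11 lies below min AVC = £23; no output level covers variable cost.
Best response: produce nothing and absorb the £328 fixed cost.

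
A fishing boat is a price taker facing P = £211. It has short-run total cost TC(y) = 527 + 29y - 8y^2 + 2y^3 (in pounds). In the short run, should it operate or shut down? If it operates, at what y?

Strip out fixed cost: VC = 29y - 8y^2 + 2y^3. Then AVC = 29 - 8y + 2y^2 and MC = 29 - 16y + 6y^2.
AVC hits its minimum where MC = AVC, at y = 2, giving min AVC = 29 - 8·2 + 2·2^2 = £21.
Because £211 ≥ £21, revenue can cover variable cost; the firm operates.
P = MC gives -182 - 16y + 6y^2 = 0, with roots -13/3 and 7. Take the larger (rising MC): y* = 7.
Check: AVC at y = 7 is £71 ≤ P, so revenue covers variable cost.
Profit = P·y − TC = 211·7 − 1024 = £453.

Produce at y = 7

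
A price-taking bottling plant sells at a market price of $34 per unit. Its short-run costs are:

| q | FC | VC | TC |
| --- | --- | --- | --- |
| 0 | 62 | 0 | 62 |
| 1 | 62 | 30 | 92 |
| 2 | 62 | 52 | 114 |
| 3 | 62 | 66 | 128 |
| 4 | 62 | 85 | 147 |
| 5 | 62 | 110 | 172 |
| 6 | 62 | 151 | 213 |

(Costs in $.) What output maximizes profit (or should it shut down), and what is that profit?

q = 5; profit = -$2

Compute π = P·q − TC at each output: q=0: -62; q=1: -58; q=2: -46; q=3: -26; q=4: -11; q=5: -2; q=6: -9.
Profit is maximized at q = 5. AVC there is 110/5 = $22 ≤ P, so producing beats shutting down (which would give -$62).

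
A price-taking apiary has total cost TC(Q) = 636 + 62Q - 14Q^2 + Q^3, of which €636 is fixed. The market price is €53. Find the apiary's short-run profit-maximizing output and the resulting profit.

Profit = -€312 at Q = 9

AVC = 62 - 14Q + Q^2; min AVC = €13 at Q = 7. Since P = €53 ≥ min AVC, the firm produces.
MC = 62 - 28Q + 3Q^2. Setting P = MC and taking the root on the rising branch gives Q* = 9.
TR = 53·9 = 477. TC = 636 + 153 = 789. Profit = 477 − 789 = -€312.
By producing, the firm covers all variable cost plus €324 of fixed cost; shutting down would lose the full €636.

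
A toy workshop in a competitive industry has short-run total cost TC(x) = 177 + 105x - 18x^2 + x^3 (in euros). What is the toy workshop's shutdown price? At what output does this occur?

€24 per unit, at x = 9

The shutdown price is the minimum of AVC. VC = 105x - 18x^2 + x^3, so AVC = 105 - 18x + x^2.
dAVC/dx = -18 + 2x = 0 gives x = 9. min AVC = 105 - 18·9 + 9^2 = 24.
The firm shuts down for any P below €24.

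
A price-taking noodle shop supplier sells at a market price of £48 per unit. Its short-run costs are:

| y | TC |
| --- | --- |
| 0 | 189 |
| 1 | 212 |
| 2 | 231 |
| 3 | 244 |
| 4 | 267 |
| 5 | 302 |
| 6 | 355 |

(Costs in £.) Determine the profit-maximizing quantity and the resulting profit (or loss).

y = 5; profit = -£62

Tabulate TR − TC: y=0: -189; y=1: -164; y=2: -135; y=3: -100; y=4: -75; y=5: -62; y=6: -67.
Profit is maximized at y = 5. AVC there is 113/5 = £22.60 ≤ P, so producing beats shutting down (which would give -£189).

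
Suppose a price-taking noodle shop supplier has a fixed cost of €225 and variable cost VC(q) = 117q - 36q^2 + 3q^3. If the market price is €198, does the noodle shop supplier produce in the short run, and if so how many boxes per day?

Produce at q = 9

Variable cost is VC = 117q - 36q^2 + 3q^3, so AVC = VC/q = 117 - 36q + 3q^2 and MC = dTC/dq = 117 - 72q + 9q^2.
AVC is minimized where dAVC/dq = -36 + 6q = 0, at q = 6; min AVC = 117 - 36·6 + 3·6^2 = €9.
Since P = €198 ≥ min AVC = €9, price covers variable cost and the firm should produce.
P = MC gives -81 - 72q + 9q^2 = 0, with roots -1 and 9. Take the larger (rising MC): q* = 9.
Check: AVC at q = 9 is €36 ≤ P, so revenue covers variable cost.
Profit = P·q − TC = 198·9 − 549 = €1233.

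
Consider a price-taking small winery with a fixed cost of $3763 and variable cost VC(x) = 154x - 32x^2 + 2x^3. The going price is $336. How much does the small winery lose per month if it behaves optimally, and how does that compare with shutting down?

AVC = 154 - 32x + 2x^2; min AVC = $26 at x = 8. Since P = $336 ≥ min AVC, the firm produces.
MC = 154 - 64x + 6x^2. Setting P = MC and taking the root on the rising branch gives x* = 13.
TR = 336·13 = 4368. TC = 3763 + 988 = 4751. Profit = 4368 − 4751 = -$383.
By producing, the firm covers all variable cost plus $3380 of fixed cost; shutting down would lose the full $3763.

Profit = -$383 at x = 13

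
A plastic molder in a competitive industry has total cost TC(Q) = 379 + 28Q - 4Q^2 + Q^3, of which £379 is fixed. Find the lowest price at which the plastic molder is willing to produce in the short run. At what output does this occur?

Short-run supply begins at min AVC. From VC = 28Q - 4Q^2 + Q^3, AVC = 28 - 4Q + Q^2.
dAVC/dQ = -4 + 2Q = 0 gives Q = 2. min AVC = 28 - 4·2 + 2^2 = 24.
The firm shuts down for any P below £24.

£24 per unit, at Q = 2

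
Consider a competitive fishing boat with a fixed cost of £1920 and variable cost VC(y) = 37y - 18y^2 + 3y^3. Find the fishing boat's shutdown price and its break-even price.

Shutdown price = £10; break-even price = £325

AVC = 37 - 18y + 3y^2; minimized at y = 3, giving min AVC = £10. That is the shutdown price.
ATC = 1920/y + 37 - 18y + 3y^2. Setting dATC/dy = −1920/y^2 − 18 + 6y = 0 gives y = 8 (since 6·8^3 − 18·8^2 = 1920).
min ATC = 1920/8 + 37 − 18·8 + 3·8^2 = £325. That is the break-even price.
For £10 ≤ P < £325 the firm produces at a loss; below £10 it shuts down.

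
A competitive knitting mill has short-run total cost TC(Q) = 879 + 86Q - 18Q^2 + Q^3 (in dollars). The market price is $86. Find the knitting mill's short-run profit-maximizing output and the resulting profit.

Profit = -$15 at Q = 12

AVC = 86 - 18Q + Q^2 has its minimum $5 at Q = 9; price $86 clears that bar, so the firm operates.
MC = 86 - 36Q + 3Q^2. Setting P = MC and taking the root on the rising branch gives Q* = 12.
TR = 86·12 = 1032. TC = 879 + 168 = 1047. Profit = 1032 − 1047 = -$15.
Shutting down would mean losing the fixed cost of $879, so operating at a loss of $15 is better by $864.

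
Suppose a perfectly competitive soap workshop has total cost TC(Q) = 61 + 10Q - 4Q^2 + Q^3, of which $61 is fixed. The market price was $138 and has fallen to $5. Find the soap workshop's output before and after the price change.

Output falls from 8 to 0 (the firm shuts down)

MC = 10 - 8Q + 3Q^2; the shutdown threshold is min AVC = $6 (at Q = 2).
At P = $138 ≥ min AVC, set P = MC on the rising branch: Q = 8.
At P = $5 < min AVC = $6, price no longer covers variable cost at any output, so the firm shuts down: Q = 0.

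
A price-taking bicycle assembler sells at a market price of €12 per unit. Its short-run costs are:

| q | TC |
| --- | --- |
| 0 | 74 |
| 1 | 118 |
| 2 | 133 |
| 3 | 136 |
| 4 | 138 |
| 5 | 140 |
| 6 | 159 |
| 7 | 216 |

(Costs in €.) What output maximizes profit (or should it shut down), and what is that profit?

Compute π = P·q − TC at each output: q=0: -74; q=1: -106; q=2: -109; q=3: -100; q=4: -90; q=5: -80; q=6: -87; q=7: -132.
Profit is highest at q = 0. Equivalently, the lowest AVC in the table is 66/5 ≈ €13.20 at q = 5, and P = €12 falls below it — price never covers variable cost, so the firm shuts down and loses only its fixed cost.

q = 0 (shut down); profit = -€74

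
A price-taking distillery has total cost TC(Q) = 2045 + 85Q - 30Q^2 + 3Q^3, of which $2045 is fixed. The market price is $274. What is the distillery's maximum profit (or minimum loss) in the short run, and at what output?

Profit = -$101 at Q = 9

AVC = 85 - 30Q + 3Q^2; min AVC = $10 at Q = 5. Since P = $274 ≥ min AVC, the firm produces.
MC = 85 - 60Q + 9Q^2. Setting P = MC and taking the root on the rising branch gives Q* = 9.
TR = 274·9 = 2466. TC = 2045 + 522 = 2567. Profit = 2466 − 2567 = -$101.
By producing, the firm covers all variable cost plus $1944 of fixed cost; shutting down would lose the full $2045.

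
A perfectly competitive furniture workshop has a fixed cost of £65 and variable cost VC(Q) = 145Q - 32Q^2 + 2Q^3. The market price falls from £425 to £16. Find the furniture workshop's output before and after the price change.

Output falls from 14 to 0 (the firm shuts down)

MC = 145 - 64Q + 6Q^2; the shutdown threshold is min AVC = £17 (at Q = 8).
At P = £425 ≥ min AVC, set P = MC on the rising branch: Q = 14.
At P = £16 < min AVC = £17, price no longer covers variable cost at any output, so the firm shuts down: Q = 0.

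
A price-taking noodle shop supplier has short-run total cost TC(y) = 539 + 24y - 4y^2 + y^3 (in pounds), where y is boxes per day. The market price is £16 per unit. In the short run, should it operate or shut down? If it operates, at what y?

Shut down

From TC, MC = TC'(y) = 24 - 8y + 3y^2 and AVC = VC/y = 24 - 4y + y^2.
AVC hits its minimum where MC = AVC, at y = 2, giving min AVC = 24 - 4·2 + 2^2 = £20.
P = £16 lies below min AVC = £20; no output level covers variable cost.
Best response: produce nothing and absorb the £539 fixed cost.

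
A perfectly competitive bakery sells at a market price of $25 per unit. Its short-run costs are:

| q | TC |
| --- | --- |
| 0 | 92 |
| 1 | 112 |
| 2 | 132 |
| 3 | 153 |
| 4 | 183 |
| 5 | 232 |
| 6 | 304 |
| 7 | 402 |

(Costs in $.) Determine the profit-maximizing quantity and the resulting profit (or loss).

q = 3; profit = -$78

Tabulate TR − TC: q=0: -92; q=1: -87; q=2: -82; q=3: -78; q=4: -83; q=5: -107; q=6: -154; q=7: -227.
Profit is maximized at q = 3. AVC there is 61/3 = $20.33 ≤ P, so producing beats shutting down (which would give -$92).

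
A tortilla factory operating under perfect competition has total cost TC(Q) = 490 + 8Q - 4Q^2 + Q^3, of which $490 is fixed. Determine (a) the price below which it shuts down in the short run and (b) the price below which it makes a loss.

AVC = 8 - 4Q + Q^2; minimized at Q = 2, giving min AVC = $4. That is the shutdown price.
ATC = 490/Q + 8 - 4Q + Q^2. Setting dATC/dQ = −490/Q^2 − 4 + 2Q = 0 gives Q = 7 (since 2·7^3 − 4·7^2 = 490).
min ATC = 490/7 + 8 − 4·7 + 7^2 = $99. That is the break-even price.
For $4 ≤ P < $99 the firm produces at a loss; below $4 it shuts down.

Shutdown price = $4; break-even price = $99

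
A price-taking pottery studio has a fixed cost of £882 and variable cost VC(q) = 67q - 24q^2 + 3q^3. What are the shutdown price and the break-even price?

Shutdown price = min AVC. AVC = 67 - 24q + 3q^2, with vertex at q = 4 and minimum £19.
ATC = 882/q + 67 - 24q + 3q^2. Setting dATC/dq = −882/q^2 − 24 + 6q = 0 gives q = 7 (since 6·7^3 − 24·7^2 = 882).
min ATC = 882/7 + 67 − 24·7 + 3·7^2 = £172. That is the break-even price.
For £19 ≤ P < £172 the firm produces at a loss; below £19 it shuts down.

Shutdown price = £19; break-even price = £172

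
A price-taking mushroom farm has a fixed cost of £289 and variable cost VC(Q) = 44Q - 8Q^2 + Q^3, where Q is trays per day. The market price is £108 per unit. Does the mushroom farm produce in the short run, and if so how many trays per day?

Produce at Q = 8

Variable cost is VC = 44Q - 8Q^2 + Q^3, so AVC = VC/Q = 44 - 8Q + Q^2 and MC = dTC/dQ = 44 - 16Q + 3Q^2.
AVC is minimized where dAVC/dQ = -8 + 2Q = 0, at Q = 4; min AVC = 44 - 8·4 + 4^2 = £28.
P = £108 exceeds min AVC = £28, so the firm stays open.
Set P = MC: 108 = 44 - 16Q + 3Q^2 → -64 - 16Q + 3Q^2 = 0. The roots are Q = -8/3 and Q = 8; the profit-maximizing output is on the rising part of MC, so Q* = 8.
Check: AVC at Q = 8 is £44 ≤ P, so revenue covers variable cost.
Profit = P·Q − TC = 108·8 − 641 = £223.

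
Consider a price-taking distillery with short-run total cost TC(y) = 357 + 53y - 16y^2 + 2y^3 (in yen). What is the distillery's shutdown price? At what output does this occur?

Short-run supply begins at min AVC. From VC = 53y - 16y^2 + 2y^3, AVC = 53 - 16y + 2y^2.
dAVC/dy = -16 + 4y = 0 gives y = 4. min AVC = 53 - 16·4 + 2·4^2 = 21.
For P < ¥21 the firm produces nothing.

¥21 per unit, at y = 4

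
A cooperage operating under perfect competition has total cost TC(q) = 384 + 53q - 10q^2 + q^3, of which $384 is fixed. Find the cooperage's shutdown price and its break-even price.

Shutdown price = $28; break-even price = $85

AVC = 53 - 10q + q^2; minimized at q = 5, giving min AVC = $28. That is the shutdown price.
ATC = 384/q + 53 - 10q + q^2. Setting dATC/dq = −384/q^2 − 10 + 2q = 0 gives q = 8 (since 2·8^3 − 10·8^2 = 384).
min ATC = 384/8 + 53 − 10·8 + 8^2 = $85. That is the break-even price.
Between these two prices the firm operates at a loss; above $85 it earns a profit.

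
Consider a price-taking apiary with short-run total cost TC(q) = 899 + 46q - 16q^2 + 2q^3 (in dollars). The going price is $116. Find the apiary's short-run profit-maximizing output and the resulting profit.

AVC = 46 - 16q + 2q^2 has its minimum $14 at q = 4; price $116 clears that bar, so the firm operates.
MC = 46 - 32q + 6q^2. Setting P = MC and taking the root on the rising branch gives q* = 7.
TR = 116·7 = 812. TC = 899 + 224 = 1123. Profit = 812 − 1123 = -$311.
By producing, the firm covers all variable cost plus $588 of fixed cost; shutting down would lose the full $899.

Profit = -$311 at q = 7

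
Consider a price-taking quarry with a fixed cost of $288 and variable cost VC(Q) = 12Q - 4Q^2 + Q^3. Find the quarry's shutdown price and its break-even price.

Shutdown price = $8; break-even price = $72

Shutdown price = min AVC. AVC = 12 - 4Q + Q^2, with vertex at Q = 2 and minimum $8.
ATC = 288/Q + 12 - 4Q + Q^2. Setting dATC/dQ = −288/Q^2 − 4 + 2Q = 0 gives Q = 6 (since 2·6^3 − 4·6^2 = 288).
min ATC = 288/6 + 12 − 4·6 + 6^2 = $72. That is the break-even price.
For $8 ≤ P < $72 the firm produces at a loss; below $8 it shuts down.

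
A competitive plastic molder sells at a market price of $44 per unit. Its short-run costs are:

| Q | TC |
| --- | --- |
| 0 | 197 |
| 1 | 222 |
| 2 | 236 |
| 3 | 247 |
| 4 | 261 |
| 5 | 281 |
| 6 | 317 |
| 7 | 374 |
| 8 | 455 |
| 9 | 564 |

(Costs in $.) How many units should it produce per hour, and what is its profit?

Compute π = P·Q − TC at each output: Q=0: -197; Q=1: -178; Q=2: -148; Q=3: -115; Q=4: -85; Q=5: -61; Q=6: -53; Q=7: -66; Q=8: -103; Q=9: -168.
Profit is maximized at Q = 6. AVC there is 120/6 = $20 ≤ P, so producing beats shutting down (which would give -$197).

Q = 6; profit = -$53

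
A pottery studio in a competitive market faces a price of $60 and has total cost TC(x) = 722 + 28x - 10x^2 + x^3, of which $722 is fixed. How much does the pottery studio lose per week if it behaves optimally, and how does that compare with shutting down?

Profit = -$338 at x = 8

AVC = 28 - 10x + x^2; min AVC = $3 at x = 5. Since P = $60 ≥ min AVC, the firm produces.
With MC = 28 - 20x + 3x^2, P = MC on the upward-sloping part at x* = 8.
TR = 60·8 = 480. TC = 722 + 96 = 818. Profit = 480 − 818 = -$338.
By producing, the firm covers all variable cost plus $384 of fixed cost; shutting down would lose the full $722.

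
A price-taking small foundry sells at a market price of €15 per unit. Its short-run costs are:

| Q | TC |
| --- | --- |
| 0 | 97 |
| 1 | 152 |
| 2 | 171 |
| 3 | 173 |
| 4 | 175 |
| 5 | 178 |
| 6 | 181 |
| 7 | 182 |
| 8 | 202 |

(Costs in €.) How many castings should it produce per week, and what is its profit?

Q = 7; profit = -€77

Profit at each row (π = 15Q − TC): Q=0: -97; Q=1: -137; Q=2: -141; Q=3: -128; Q=4: -115; Q=5: -103; Q=6: -91; Q=7: -77; Q=8: -82.
Profit is maximized at Q = 7. AVC there is 85/7 = €12.14 ≤ P, so producing beats shutting down (which would give -€97).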